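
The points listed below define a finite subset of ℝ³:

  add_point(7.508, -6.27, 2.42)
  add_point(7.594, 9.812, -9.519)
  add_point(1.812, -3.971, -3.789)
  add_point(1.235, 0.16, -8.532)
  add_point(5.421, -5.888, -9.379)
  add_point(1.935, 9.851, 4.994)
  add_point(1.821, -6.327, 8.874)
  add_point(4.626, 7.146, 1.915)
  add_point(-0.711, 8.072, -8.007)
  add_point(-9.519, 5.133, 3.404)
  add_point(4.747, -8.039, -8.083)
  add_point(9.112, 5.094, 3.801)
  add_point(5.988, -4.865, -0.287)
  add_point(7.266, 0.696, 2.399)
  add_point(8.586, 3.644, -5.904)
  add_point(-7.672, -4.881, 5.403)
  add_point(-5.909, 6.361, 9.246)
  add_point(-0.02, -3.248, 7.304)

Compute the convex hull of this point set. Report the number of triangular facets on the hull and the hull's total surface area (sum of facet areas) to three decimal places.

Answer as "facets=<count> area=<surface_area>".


facets=22 area=1134.544

13 of the 18 inputs are extreme points: [0, 1, 3, 4, 5, 6, 8, 9, 10, 11, 14, 15, 16].

Facet areas (half cross-product norm):
  f1: (p5, p1, p11) → 61.1514
  f2: (p8, p5, p9) → 78.1435
  f3: (p8, p5, p1) → 57.6244
  f4: (p14, p1, p11) → 32.8630
  f5: (p15, p6, p10) → 87.1171
  f6: (p0, p6, p11) → 49.7169
  f7: (p0, p6, p10) → 39.5489
  f8: (p0, p14, p11) → 54.6792
  f9: (p16, p6, p11) → 98.3950
  f10: (p16, p5, p11) → 35.1125
  f11: (p16, p5, p9) → 33.1925
  f12: (p16, p15, p9) → 36.0710
  f13: (p16, p15, p6) → 60.9280
  f14: (p4, p14, p1) → 31.7314
  f15: (p4, p0, p10) → 13.7418
  f16: (p4, p0, p14) → 59.7918
  f17: (p3, p8, p1) → 35.1495
  f18: (p3, p4, p1) → 40.0654
  f19: (p3, p4, p10) → 8.4850
  f20: (p3, p8, p9) → 60.0576
  f21: (p3, p15, p9) → 84.2041
  f22: (p3, p15, p10) → 76.7734
Σ area = 1134.544

Check V−E+F: 13 − 33 + 22 = 2.


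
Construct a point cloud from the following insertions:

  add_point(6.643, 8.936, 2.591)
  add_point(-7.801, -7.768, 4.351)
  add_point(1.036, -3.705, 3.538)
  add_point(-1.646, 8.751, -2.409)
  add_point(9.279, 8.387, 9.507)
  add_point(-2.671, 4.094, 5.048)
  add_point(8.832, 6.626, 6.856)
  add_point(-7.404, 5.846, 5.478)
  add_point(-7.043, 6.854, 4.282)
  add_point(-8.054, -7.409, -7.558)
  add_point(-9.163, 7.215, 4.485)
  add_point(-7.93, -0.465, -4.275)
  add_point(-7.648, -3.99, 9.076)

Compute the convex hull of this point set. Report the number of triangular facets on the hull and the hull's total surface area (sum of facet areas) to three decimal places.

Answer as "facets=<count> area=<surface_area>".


10 of the 13 inputs are extreme points: [0, 1, 2, 3, 4, 6, 9, 10, 11, 12].

Triangle areas on the boundary:
  f1: (p9, p1, p10) → 89.6248
  f2: (p3, p4, p10) → 83.3950
  f3: (p12, p4, p10) → 115.3009
  f4: (p12, p1, p10) → 35.4876
  f5: (p2, p9, p1) → 57.9859
  f6: (p2, p12, p4) → 78.6717
  f7: (p2, p12, p1) → 28.8240
  f8: (p11, p9, p10) → 18.6104
  f9: (p11, p3, p10) → 53.0402
  f10: (p11, p3, p9) → 25.1050
  f11: (p0, p3, p4) → 22.3076
  f12: (p0, p3, p9) → 77.6455
  f13: (p6, p2, p9) → 66.8541
  f14: (p6, p0, p9) → 61.5989
  f15: (p6, p2, p4) → 15.1261
  f16: (p6, p0, p4) → 7.4995
Σ area = 837.077

Euler: V−E+F = 10−24+16 = 2.

facets=16 area=837.077


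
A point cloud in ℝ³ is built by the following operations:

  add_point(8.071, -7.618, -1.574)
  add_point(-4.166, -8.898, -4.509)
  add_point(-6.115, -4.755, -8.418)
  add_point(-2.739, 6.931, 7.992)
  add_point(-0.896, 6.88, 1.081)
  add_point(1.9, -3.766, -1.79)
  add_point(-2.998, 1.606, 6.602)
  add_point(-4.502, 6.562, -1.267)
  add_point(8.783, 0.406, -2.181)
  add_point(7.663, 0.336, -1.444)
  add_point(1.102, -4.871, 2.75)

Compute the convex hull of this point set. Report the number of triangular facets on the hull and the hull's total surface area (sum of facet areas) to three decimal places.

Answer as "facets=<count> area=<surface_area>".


facets=14 area=605.339

Extreme-point indices: [0, 1, 2, 3, 4, 6, 7, 8, 10] — 9 of 11 on the boundary.

Facet areas (half cross-product norm):
  f1: (p7, p8, p2) → 95.0396
  f2: (p7, p3, p2) → 51.9947
  f3: (p0, p8, p2) → 64.0993
  f4: (p0, p1, p2) → 34.9915
  f5: (p0, p3, p8) → 64.7178
  f6: (p6, p3, p2) → 36.3475
  f7: (p6, p1, p2) → 46.1463
  f8: (p4, p3, p8) → 38.1580
  f9: (p4, p7, p8) → 22.8489
  f10: (p4, p7, p3) → 14.6661
  f11: (p10, p0, p1) → 42.4215
  f12: (p10, p6, p1) → 38.9279
  f13: (p10, p0, p3) → 41.4707
  f14: (p10, p6, p3) → 13.5095
Σ area = 605.339

Euler: V−E+F = 9−21+14 = 2.


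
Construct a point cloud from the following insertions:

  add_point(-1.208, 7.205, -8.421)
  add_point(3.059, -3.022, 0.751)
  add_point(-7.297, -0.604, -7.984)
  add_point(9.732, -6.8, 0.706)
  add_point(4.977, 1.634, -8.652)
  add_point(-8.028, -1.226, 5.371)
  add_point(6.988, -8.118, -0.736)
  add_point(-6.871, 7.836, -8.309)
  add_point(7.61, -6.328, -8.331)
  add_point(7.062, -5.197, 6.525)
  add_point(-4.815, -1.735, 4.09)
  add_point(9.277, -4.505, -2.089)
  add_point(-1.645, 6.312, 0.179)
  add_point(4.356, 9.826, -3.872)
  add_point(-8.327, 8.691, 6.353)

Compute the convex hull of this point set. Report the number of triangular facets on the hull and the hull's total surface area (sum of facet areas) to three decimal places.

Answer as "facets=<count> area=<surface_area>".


12 of the 15 inputs are extreme points: [0, 2, 3, 4, 5, 6, 7, 8, 9, 11, 13, 14].

Facet areas (half cross-product norm):
  f1: (p9, p13, p14) → 144.0878
  f2: (p9, p13, p3) → 59.1741
  f3: (p11, p13, p3) → 19.2591
  f4: (p7, p2, p4) → 51.4117
  f5: (p7, p13, p14) → 86.6972
  f6: (p7, p2, p14) → 62.4012
  f7: (p5, p2, p14) → 66.6501
  f8: (p5, p9, p14) → 75.0097
  f9: (p8, p2, p4) → 51.9384
  f10: (p8, p4, p13) → 22.8876
  f11: (p8, p11, p13) → 51.0973
  f12: (p8, p11, p3) → 10.0268
  f13: (p0, p4, p13) → 30.4389
  f14: (p0, p7, p13) → 16.1216
  f15: (p0, p7, p4) → 13.8284
  f16: (p6, p8, p3) → 12.7261
  f17: (p6, p9, p3) → 11.0015
  f18: (p6, p5, p9) → 61.2220
  f19: (p6, p5, p2) → 109.3589
  f20: (p6, p8, p2) → 62.5074
Σ area = 1017.845

Euler: V−E+F = 12−30+20 = 2.

facets=20 area=1017.845


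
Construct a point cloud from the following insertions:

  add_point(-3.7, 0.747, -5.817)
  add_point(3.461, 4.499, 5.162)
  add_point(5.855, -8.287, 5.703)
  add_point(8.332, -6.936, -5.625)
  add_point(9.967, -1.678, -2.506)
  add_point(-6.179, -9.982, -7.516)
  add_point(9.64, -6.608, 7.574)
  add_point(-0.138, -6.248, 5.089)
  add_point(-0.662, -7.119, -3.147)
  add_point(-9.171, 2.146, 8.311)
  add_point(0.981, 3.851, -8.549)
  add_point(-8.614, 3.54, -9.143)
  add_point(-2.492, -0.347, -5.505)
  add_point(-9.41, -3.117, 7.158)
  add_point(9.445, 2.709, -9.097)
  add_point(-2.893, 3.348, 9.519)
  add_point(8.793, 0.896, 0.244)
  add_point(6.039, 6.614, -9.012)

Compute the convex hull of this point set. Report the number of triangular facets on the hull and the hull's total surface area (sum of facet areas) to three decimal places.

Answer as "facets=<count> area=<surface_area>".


13 of the 18 inputs are extreme points: [1, 2, 3, 4, 5, 6, 9, 11, 13, 14, 15, 16, 17].

Area of each hull facet:
  f1: (p11, p5, p13) → 107.6290
  f2: (p2, p5, p13) → 122.6692
  f3: (p14, p11, p17) → 33.8558
  f4: (p14, p11, p5) → 121.9669
  f5: (p1, p15, p17) → 39.9190
  f6: (p9, p11, p13) → 46.8138
  f7: (p9, p15, p13) → 16.9251
  f8: (p9, p11, p17) → 131.0493
  f9: (p9, p15, p17) → 65.0851
  f10: (p3, p2, p5) → 86.7492
  f11: (p3, p14, p4) → 25.0931
  f12: (p3, p14, p5) → 74.5588
  f13: (p16, p14, p17) → 24.6301
  f14: (p16, p1, p17) → 45.1598
  f15: (p16, p14, p4) → 15.3407
  f16: (p6, p16, p1) → 42.5595
  f17: (p6, p1, p15) → 49.7516
  f18: (p6, p16, p4) → 20.7608
  f19: (p6, p15, p13) → 76.1501
  f20: (p6, p2, p13) → 28.5298
  f21: (p6, p3, p4) → 35.4328
  f22: (p6, p3, p2) → 26.0888
Σ area = 1236.718

Euler characteristic 13−33+22 = 2 ✓

facets=22 area=1236.718


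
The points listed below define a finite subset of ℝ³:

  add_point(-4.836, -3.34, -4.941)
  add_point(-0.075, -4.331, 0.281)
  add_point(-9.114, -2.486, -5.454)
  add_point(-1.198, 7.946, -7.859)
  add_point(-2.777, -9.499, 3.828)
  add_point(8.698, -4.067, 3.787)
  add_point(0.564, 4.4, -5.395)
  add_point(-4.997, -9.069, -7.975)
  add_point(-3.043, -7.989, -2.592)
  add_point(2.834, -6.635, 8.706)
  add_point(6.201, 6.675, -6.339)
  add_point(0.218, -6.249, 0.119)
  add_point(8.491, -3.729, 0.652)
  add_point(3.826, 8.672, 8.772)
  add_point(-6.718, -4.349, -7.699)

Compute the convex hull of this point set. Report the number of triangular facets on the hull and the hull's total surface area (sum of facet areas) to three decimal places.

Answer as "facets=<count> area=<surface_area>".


10 of the 15 inputs are extreme points: [2, 3, 4, 5, 7, 9, 10, 12, 13, 14].

Area of each hull facet:
  f1: (p4, p13, p2) → 130.6819
  f2: (p10, p13, p5) → 96.9027
  f3: (p9, p13, p5) → 57.7250
  f4: (p9, p4, p5) → 31.1169
  f5: (p9, p4, p13) → 55.8206
  f6: (p3, p13, p2) → 115.7002
  f7: (p3, p10, p13) → 59.0632
  f8: (p14, p3, p2) → 25.0106
  f9: (p7, p4, p5) → 75.4414
  f10: (p7, p3, p10) → 66.6878
  f11: (p7, p14, p3) → 23.7062
  f12: (p7, p4, p2) → 48.2397
  f13: (p7, p14, p2) → 6.6626
  f14: (p12, p10, p5) → 15.4113
  f15: (p12, p7, p5) → 22.6862
  f16: (p12, p7, p10) → 106.0437
Σ area = 936.900

Euler characteristic 10−24+16 = 2 ✓

facets=16 area=936.900


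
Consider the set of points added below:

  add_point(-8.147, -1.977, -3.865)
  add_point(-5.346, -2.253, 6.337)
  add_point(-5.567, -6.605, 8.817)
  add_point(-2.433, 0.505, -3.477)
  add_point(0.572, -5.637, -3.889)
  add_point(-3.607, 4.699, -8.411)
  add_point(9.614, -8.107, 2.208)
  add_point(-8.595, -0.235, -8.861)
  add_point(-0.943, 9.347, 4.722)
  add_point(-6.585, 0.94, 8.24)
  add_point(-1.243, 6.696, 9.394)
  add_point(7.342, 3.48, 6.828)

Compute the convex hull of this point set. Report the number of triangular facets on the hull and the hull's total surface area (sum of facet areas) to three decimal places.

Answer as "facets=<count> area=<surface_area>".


Hull vertices (10/12): indices [0, 2, 4, 5, 6, 7, 8, 9, 10, 11].

Facet areas (half cross-product norm):
  f1: (p5, p8, p7) → 45.1899
  f2: (p4, p2, p6) → 78.1374
  f3: (p4, p5, p7) → 39.8864
  f4: (p4, p5, p6) → 49.5917
  f5: (p9, p2, p10) → 23.8722
  f6: (p9, p8, p7) → 90.4213
  f7: (p9, p10, p8) → 20.5670
  f8: (p11, p5, p6) → 118.1729
  f9: (p11, p5, p8) → 72.6665
  f10: (p11, p10, p8) → 25.4305
  f11: (p11, p2, p6) → 97.0059
  f12: (p11, p2, p10) → 66.5349
  f13: (p0, p4, p7) → 24.5860
  f14: (p0, p4, p2) → 61.9688
  f15: (p0, p9, p7) → 17.9829
  f16: (p0, p9, p2) → 47.4342
Σ area = 879.448

Check V−E+F: 10 − 24 + 16 = 2.

facets=16 area=879.448


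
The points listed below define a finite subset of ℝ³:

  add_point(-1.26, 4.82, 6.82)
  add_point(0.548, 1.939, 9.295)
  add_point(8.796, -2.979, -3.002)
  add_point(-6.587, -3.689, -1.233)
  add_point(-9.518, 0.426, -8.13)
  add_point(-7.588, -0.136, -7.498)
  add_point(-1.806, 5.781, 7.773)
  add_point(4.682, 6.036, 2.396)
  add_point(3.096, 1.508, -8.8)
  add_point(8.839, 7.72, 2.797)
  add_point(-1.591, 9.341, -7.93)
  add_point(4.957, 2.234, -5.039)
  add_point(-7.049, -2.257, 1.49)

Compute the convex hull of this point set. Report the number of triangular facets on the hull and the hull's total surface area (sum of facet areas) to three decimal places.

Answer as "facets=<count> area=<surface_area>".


Points on the hull: [1, 2, 3, 4, 5, 6, 8, 9, 10, 12] (10 of 13).

Facet areas (half cross-product norm):
  f1: (p8, p10, p4) → 52.1777
  f2: (p8, p10, p9) → 63.8604
  f3: (p6, p10, p4) → 94.8617
  f4: (p6, p10, p9) → 85.3702
  f5: (p5, p8, p4) → 6.5223
  f6: (p2, p8, p9) → 56.0628
  f7: (p2, p5, p8) → 45.0274
  f8: (p1, p6, p9) → 27.8723
  f9: (p1, p2, p9) → 72.0793
  f10: (p3, p2, p5) → 56.3501
  f11: (p3, p1, p2) → 96.7261
  f12: (p3, p5, p4) → 6.5680
  f13: (p12, p1, p6) → 26.9048
  f14: (p12, p3, p1) → 13.7339
  f15: (p12, p6, p4) → 53.0100
  f16: (p12, p3, p4) → 11.9835
Σ area = 769.110

Check V−E+F: 10 − 24 + 16 = 2.

facets=16 area=769.110


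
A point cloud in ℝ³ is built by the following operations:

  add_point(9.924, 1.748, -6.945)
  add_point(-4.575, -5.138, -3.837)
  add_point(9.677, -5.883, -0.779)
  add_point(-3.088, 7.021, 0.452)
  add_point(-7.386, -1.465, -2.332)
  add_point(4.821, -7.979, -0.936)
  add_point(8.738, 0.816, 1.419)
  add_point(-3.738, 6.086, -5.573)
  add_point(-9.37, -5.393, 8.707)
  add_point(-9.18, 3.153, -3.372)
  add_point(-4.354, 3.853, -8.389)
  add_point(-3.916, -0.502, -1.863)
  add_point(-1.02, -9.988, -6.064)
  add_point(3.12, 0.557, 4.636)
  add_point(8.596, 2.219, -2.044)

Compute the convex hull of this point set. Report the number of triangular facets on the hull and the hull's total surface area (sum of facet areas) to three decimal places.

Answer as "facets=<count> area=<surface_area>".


facets=22 area=876.531

13 of the 15 inputs are extreme points: [0, 2, 3, 4, 5, 6, 7, 8, 9, 10, 12, 13, 14].

Triangle areas on the boundary:
  f1: (p12, p10, p0) → 96.6477
  f2: (p9, p3, p8) → 60.1276
  f3: (p9, p12, p10) → 50.3950
  f4: (p13, p3, p8) → 70.4627
  f5: (p13, p6, p3) → 30.4831
  f6: (p14, p3, p0) → 29.2025
  f7: (p14, p6, p0) → 5.0900
  f8: (p14, p6, p3) → 24.0731
  f9: (p2, p12, p0) → 61.9109
  f10: (p2, p6, p0) → 29.4894
  f11: (p2, p13, p8) → 69.5686
  f12: (p2, p13, p6) → 22.4224
  f13: (p7, p9, p3) → 19.8134
  f14: (p7, p9, p10) → 11.8197
  f15: (p7, p3, p0) → 44.1135
  f16: (p7, p10, p0) → 26.1271
  f17: (p4, p12, p8) → 66.2098
  f18: (p4, p9, p8) → 27.1102
  f19: (p4, p9, p12) → 16.2594
  f20: (p5, p12, p8) → 68.2008
  f21: (p5, p2, p8) → 33.8676
  f22: (p5, p2, p12) → 13.1367
Σ area = 876.531

Check V−E+F: 13 − 33 + 22 = 2.


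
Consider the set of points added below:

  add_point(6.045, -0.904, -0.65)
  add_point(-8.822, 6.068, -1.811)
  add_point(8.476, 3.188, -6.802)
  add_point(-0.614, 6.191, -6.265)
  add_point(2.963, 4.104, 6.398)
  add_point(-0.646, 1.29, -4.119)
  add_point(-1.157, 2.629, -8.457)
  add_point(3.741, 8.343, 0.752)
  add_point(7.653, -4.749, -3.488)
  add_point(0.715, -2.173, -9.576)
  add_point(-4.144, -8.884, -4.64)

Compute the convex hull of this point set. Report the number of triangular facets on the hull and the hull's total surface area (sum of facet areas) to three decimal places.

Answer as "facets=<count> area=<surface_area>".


Extreme-point indices: [1, 2, 3, 4, 6, 7, 8, 9, 10] — 9 of 11 on the boundary.

Triangle areas on the boundary:
  f1: (p4, p10, p1) → 111.2466
  f2: (p8, p4, p2) → 58.4332
  f3: (p8, p4, p10) → 88.2701
  f4: (p9, p8, p2) → 37.5408
  f5: (p9, p8, p10) → 45.7058
  f6: (p7, p4, p1) → 46.1812
  f7: (p7, p4, p2) → 34.4653
  f8: (p3, p7, p1) → 39.7819
  f9: (p3, p7, p2) → 38.1913
  f10: (p6, p10, p1) → 66.7650
  f11: (p6, p9, p10) → 23.8599
  f12: (p6, p3, p1) → 19.5436
  f13: (p6, p9, p2) → 24.9192
  f14: (p6, p3, p2) → 19.9196
Σ area = 654.823

Euler characteristic 9−21+14 = 2 ✓

facets=14 area=654.823


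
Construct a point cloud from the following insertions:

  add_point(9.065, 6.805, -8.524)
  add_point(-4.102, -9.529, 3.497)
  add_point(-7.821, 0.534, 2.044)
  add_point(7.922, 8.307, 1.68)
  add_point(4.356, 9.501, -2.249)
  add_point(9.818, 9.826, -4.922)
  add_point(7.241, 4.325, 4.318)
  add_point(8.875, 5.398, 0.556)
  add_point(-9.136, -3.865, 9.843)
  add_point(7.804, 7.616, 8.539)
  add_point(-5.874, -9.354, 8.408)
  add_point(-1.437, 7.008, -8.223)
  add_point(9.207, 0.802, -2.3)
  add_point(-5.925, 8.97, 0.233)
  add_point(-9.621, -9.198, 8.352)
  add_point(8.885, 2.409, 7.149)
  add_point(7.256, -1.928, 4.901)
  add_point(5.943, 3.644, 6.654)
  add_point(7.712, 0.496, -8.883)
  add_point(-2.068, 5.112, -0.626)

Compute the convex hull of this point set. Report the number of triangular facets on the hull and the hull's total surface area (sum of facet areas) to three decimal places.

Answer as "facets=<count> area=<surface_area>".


facets=26 area=1119.866

Extreme-point indices: [0, 1, 2, 4, 5, 8, 9, 10, 11, 12, 13, 14, 15, 16, 18] — 15 of 20 on the boundary.

Facet areas (half cross-product norm):
  f1: (p11, p1, p14) → 67.5519
  f2: (p11, p1, p18) → 108.6009
  f3: (p10, p1, p14) → 9.2604
  f4: (p12, p15, p5) → 44.8506
  f5: (p0, p11, p5) → 24.8219
  f6: (p0, p11, p18) → 33.3439
  f7: (p0, p12, p5) → 20.4704
  f8: (p0, p12, p18) → 21.6055
  f9: (p13, p11, p5) → 58.3190
  f10: (p16, p10, p1) → 35.3875
  f11: (p16, p10, p15) → 32.6736
  f12: (p16, p12, p15) → 20.4463
  f13: (p16, p1, p18) → 96.1673
  f14: (p16, p12, p18) → 15.6250
  f15: (p9, p10, p15) → 47.2060
  f16: (p9, p15, p5) → 37.6057
  f17: (p2, p11, p14) → 40.3519
  f18: (p2, p13, p11) → 43.0106
  f19: (p8, p9, p13) → 128.9552
  f20: (p8, p2, p14) → 24.3686
  f21: (p8, p2, p13) → 29.6028
  f22: (p8, p10, p14) → 10.4107
  f23: (p8, p9, p10) → 67.0334
  f24: (p4, p13, p5) → 6.9724
  f25: (p4, p9, p5) → 34.5537
  f26: (p4, p9, p13) → 60.6711
Σ area = 1119.866

Check V−E+F: 15 − 39 + 26 = 2.


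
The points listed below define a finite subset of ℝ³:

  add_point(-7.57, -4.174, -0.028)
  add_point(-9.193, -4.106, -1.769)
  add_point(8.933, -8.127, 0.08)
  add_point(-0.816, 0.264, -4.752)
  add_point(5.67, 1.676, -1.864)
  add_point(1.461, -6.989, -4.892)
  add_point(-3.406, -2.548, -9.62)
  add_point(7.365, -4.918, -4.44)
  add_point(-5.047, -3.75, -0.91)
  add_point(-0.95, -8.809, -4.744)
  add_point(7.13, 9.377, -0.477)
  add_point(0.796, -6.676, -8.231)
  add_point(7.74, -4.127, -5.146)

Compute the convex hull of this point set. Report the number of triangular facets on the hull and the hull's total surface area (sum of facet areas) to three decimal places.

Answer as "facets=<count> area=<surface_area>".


Hull vertices (8/13): indices [0, 1, 2, 6, 9, 10, 11, 12].

Per-facet area ½‖(b−a)×(c−a)‖:
  f1: (p6, p10, p1) → 90.5495
  f2: (p9, p6, p1) → 37.3765
  f3: (p0, p10, p1) → 21.0751
  f4: (p0, p10, p2) → 140.9425
  f5: (p0, p9, p1) → 11.0484
  f6: (p0, p9, p2) → 47.6126
  f7: (p12, p10, p2) → 45.3563
  f8: (p12, p6, p10) → 86.5463
  f9: (p11, p9, p6) → 13.0748
  f10: (p11, p12, p6) → 21.3679
  f11: (p11, p9, p2) → 24.4702
  f12: (p11, p12, p2) → 25.8434
Σ area = 565.264

Check V−E+F: 8 − 18 + 12 = 2.

facets=12 area=565.264


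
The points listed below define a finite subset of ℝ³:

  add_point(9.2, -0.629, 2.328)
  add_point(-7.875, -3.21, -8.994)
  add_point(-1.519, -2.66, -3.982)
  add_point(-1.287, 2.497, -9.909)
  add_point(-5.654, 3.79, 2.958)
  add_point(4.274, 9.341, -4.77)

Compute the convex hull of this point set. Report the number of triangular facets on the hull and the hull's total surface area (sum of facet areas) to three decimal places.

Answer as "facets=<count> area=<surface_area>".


facets=8 area=458.807

Extreme-point indices: [0, 1, 2, 3, 4, 5] — 6 of 6 on the boundary.

Area of each hull facet:
  f1: (p4, p5, p0) → 85.3756
  f2: (p3, p0, p1) → 69.0929
  f3: (p3, p5, p0) → 67.2910
  f4: (p3, p4, p1) → 57.4670
  f5: (p3, p4, p5) → 64.8819
  f6: (p2, p0, p1) → 8.3611
  f7: (p2, p4, p1) → 41.4994
  f8: (p2, p4, p0) → 64.8386
Σ area = 458.807

Euler characteristic 6−12+8 = 2 ✓


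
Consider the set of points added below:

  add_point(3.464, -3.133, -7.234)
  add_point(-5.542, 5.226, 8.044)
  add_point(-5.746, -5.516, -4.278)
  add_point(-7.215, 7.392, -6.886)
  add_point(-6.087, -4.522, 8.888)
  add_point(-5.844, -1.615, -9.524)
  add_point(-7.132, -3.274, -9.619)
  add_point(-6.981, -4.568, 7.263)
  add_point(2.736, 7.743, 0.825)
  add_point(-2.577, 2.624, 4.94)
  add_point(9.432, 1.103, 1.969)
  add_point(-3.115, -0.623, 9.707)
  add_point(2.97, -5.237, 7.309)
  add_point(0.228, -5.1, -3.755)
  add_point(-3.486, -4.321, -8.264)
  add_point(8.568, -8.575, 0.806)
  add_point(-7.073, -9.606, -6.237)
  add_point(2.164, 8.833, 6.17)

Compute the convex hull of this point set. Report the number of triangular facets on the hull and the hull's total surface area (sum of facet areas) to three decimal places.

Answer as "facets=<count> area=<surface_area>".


facets=26 area=1067.240

15 of the 18 inputs are extreme points: [0, 1, 3, 4, 5, 6, 7, 8, 10, 11, 12, 14, 15, 16, 17].

Triangle areas on the boundary:
  f1: (p7, p16, p3) → 116.3806
  f2: (p8, p17, p3) → 29.5055
  f3: (p8, p17, p10) → 25.9332
  f4: (p8, p0, p3) → 80.1537
  f5: (p8, p0, p10) → 54.7161
  f6: (p1, p17, p3) → 65.1224
  f7: (p1, p17, p11) → 28.3875
  f8: (p1, p7, p3) → 75.2772
  f9: (p6, p16, p3) → 26.6898
  f10: (p15, p0, p10) → 50.0181
  f11: (p15, p0, p16) → 67.8361
  f12: (p4, p1, p11) → 14.6335
  f13: (p4, p1, p7) → 9.0878
  f14: (p4, p7, p16) → 7.4088
  f15: (p4, p15, p16) → 121.7571
  f16: (p5, p0, p3) → 44.8822
  f17: (p5, p6, p3) → 7.3718
  f18: (p5, p6, p0) → 8.9788
  f19: (p14, p0, p16) → 18.9217
  f20: (p14, p6, p16) → 13.2817
  f21: (p14, p6, p0) → 6.5960
  f22: (p12, p4, p11) → 19.8703
  f23: (p12, p4, p15) → 28.2588
  f24: (p12, p15, p10) → 41.5045
  f25: (p12, p17, p10) → 59.0974
  f26: (p12, p17, p11) → 45.5695
Σ area = 1067.240

Check V−E+F: 15 − 39 + 26 = 2.


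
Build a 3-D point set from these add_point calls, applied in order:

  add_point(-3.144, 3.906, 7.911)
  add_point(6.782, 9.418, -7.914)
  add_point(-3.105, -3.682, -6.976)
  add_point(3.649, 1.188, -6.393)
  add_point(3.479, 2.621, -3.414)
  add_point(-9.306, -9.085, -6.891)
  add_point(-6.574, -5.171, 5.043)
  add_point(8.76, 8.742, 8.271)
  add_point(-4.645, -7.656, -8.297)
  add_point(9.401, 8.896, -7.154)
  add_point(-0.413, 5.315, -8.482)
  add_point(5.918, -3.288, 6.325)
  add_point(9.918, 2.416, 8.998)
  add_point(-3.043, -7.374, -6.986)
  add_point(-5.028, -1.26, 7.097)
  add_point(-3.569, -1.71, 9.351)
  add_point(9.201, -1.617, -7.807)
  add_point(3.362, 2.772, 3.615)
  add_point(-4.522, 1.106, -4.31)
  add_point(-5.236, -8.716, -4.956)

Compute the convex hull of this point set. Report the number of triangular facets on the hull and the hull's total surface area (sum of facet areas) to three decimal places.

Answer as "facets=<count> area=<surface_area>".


Points on the hull: [0, 1, 5, 6, 7, 8, 9, 10, 11, 12, 13, 14, 15, 16, 18, 19] (16 of 20).

Triangle areas on the boundary:
  f1: (p7, p15, p12) → 45.3385
  f2: (p11, p16, p12) → 53.9616
  f3: (p11, p15, p12) → 36.1415
  f4: (p11, p6, p15) → 31.3122
  f5: (p0, p7, p15) → 33.8326
  f6: (p9, p16, p12) → 87.0958
  f7: (p9, p7, p12) → 49.6326
  f8: (p19, p11, p16) → 108.4276
  f9: (p19, p6, p5) → 22.9472
  f10: (p19, p11, p6) → 67.8748
  f11: (p14, p6, p15) → 5.8327
  f12: (p14, p0, p15) → 7.4819
  f13: (p14, p6, p5) → 20.4873
  f14: (p14, p0, p5) → 35.0679
  f15: (p18, p10, p5) → 32.6198
  f16: (p18, p0, p5) → 64.7664
  f17: (p18, p0, p10) → 42.2751
  f18: (p1, p9, p7) → 20.8273
  f19: (p1, p0, p10) → 68.7630
  f20: (p1, p0, p7) → 104.0686
  f21: (p1, p16, p10) → 44.7877
  f22: (p1, p9, p16) → 14.4541
  f23: (p8, p19, p5) → 7.8242
  f24: (p8, p10, p5) → 28.7637
  f25: (p8, p16, p10) → 77.1451
  f26: (p13, p19, p16) → 12.8263
  f27: (p13, p8, p16) → 9.9426
  f28: (p13, p8, p19) → 3.3662
Σ area = 1137.864

Euler: V−E+F = 16−42+28 = 2.

facets=28 area=1137.864


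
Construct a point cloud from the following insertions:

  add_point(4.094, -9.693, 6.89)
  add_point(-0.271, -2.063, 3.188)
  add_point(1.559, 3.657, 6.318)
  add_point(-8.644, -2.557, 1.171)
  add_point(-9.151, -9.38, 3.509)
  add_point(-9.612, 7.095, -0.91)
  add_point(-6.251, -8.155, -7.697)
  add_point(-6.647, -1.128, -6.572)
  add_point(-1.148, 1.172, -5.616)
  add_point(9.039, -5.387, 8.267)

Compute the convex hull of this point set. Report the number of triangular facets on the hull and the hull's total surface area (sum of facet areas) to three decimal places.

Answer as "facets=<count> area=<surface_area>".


Hull vertices (8/10): indices [0, 2, 4, 5, 6, 7, 8, 9].

Triangle areas on the boundary:
  f1: (p0, p6, p9) → 50.7113
  f2: (p8, p6, p9) → 99.3239
  f3: (p4, p0, p9) → 30.2436
  f4: (p4, p6, p5) → 93.2402
  f5: (p4, p0, p6) → 79.5772
  f6: (p2, p8, p5) → 66.6944
  f7: (p2, p8, p9) → 73.5314
  f8: (p2, p4, p5) → 107.4739
  f9: (p2, p4, p9) → 100.4550
  f10: (p7, p6, p5) → 17.6257
  f11: (p7, p8, p5) → 31.1790
  f12: (p7, p8, p6) → 20.1528
Σ area = 770.208

Euler: V−E+F = 8−18+12 = 2.

facets=12 area=770.208


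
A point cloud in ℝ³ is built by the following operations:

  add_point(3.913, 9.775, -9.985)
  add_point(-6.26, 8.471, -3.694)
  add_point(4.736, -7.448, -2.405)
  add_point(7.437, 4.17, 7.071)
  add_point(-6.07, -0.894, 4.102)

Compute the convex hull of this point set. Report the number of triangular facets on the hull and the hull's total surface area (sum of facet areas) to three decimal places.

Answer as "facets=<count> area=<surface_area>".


facets=6 area=609.819

Points on the hull: [0, 1, 2, 3, 4] (5 of 5).

Triangle areas on the boundary:
  f1: (p0, p3, p1) → 102.7821
  f2: (p0, p2, p1) → 109.0213
  f3: (p0, p2, p3) → 128.8819
  f4: (p4, p3, p1) → 89.0809
  f5: (p4, p2, p1) → 86.3840
  f6: (p4, p2, p3) → 93.6685
Σ area = 609.819

Euler characteristic 5−9+6 = 2 ✓


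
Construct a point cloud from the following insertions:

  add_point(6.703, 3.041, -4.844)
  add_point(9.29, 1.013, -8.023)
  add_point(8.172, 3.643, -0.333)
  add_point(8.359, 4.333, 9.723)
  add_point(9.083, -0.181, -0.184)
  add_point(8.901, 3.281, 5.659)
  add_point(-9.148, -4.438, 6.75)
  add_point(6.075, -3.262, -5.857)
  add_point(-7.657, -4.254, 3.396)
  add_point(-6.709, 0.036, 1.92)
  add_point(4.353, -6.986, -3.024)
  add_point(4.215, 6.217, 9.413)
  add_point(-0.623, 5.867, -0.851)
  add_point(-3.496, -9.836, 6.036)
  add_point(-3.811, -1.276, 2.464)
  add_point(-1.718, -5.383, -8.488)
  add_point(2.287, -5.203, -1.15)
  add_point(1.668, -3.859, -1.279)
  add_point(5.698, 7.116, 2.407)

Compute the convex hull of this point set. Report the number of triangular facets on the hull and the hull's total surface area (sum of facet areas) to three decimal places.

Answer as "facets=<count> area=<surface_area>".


facets=28 area=870.470

16 of the 19 inputs are extreme points: [0, 1, 2, 3, 4, 5, 6, 7, 8, 9, 10, 11, 12, 13, 15, 18].

Triangle areas on the boundary:
  f1: (p13, p3, p6) → 73.6758
  f2: (p2, p18, p1) → 12.6684
  f3: (p10, p13, p3) → 104.7285
  f4: (p15, p12, p1) → 75.0585
  f5: (p15, p13, p6) → 59.9914
  f6: (p15, p10, p13) → 51.1778
  f7: (p0, p18, p1) → 8.9107
  f8: (p0, p12, p1) → 7.5113
  f9: (p0, p12, p18) → 28.1030
  f10: (p11, p3, p18) → 16.4260
  f11: (p11, p12, p18) → 25.3156
  f12: (p11, p3, p6) → 35.0835
  f13: (p4, p10, p1) → 34.1161
  f14: (p4, p10, p3) → 38.9365
  f15: (p9, p15, p12) → 54.8567
  f16: (p9, p11, p6) → 50.5113
  f17: (p9, p11, p12) → 50.3385
  f18: (p7, p10, p1) → 4.0789
  f19: (p7, p15, p1) → 19.9689
  f20: (p7, p15, p10) → 20.0089
  f21: (p5, p4, p1) → 17.0643
  f22: (p5, p4, p3) → 4.2279
  f23: (p5, p2, p1) → 11.1528
  f24: (p5, p3, p18) → 12.0556
  f25: (p5, p2, p18) → 13.7929
  f26: (p8, p15, p6) → 3.4724
  f27: (p8, p9, p6) → 7.7292
  f28: (p8, p9, p15) → 29.5084
Σ area = 870.470

Check V−E+F: 16 − 42 + 28 = 2.


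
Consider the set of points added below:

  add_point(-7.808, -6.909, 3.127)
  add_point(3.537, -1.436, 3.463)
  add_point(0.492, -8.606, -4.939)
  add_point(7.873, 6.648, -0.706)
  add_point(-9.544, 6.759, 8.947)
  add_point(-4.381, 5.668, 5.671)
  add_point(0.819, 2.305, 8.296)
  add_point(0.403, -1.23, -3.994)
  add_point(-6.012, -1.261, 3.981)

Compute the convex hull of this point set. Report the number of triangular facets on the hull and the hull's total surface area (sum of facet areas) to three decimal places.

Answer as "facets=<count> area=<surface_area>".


Points on the hull: [0, 1, 2, 3, 4, 6, 7] (7 of 9).

Facet areas (half cross-product norm):
  f1: (p6, p3, p4) → 62.3498
  f2: (p6, p0, p4) → 73.6955
  f3: (p7, p3, p4) → 101.8831
  f4: (p7, p2, p3) → 29.3691
  f5: (p7, p0, p4) → 91.0488
  f6: (p7, p0, p2) → 42.2246
  f7: (p1, p0, p2) → 61.1844
  f8: (p1, p6, p0) → 41.9147
  f9: (p1, p2, p3) → 54.8241
  f10: (p1, p6, p3) → 33.6888
Σ area = 592.183

Euler characteristic 7−15+10 = 2 ✓

facets=10 area=592.183


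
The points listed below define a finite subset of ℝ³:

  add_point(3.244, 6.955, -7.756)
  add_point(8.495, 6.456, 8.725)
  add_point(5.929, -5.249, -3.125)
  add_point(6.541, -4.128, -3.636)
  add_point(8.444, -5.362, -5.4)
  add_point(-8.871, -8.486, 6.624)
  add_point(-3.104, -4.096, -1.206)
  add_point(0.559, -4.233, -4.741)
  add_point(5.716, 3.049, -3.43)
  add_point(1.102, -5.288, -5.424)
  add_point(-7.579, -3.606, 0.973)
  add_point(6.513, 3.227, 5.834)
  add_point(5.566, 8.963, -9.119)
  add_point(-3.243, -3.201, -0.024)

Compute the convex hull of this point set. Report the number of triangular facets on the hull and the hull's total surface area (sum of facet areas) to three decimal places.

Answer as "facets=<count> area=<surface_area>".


7 of the 14 inputs are extreme points: [0, 1, 4, 5, 9, 10, 12].

Triangle areas on the boundary:
  f1: (p0, p12, p1) → 28.5093
  f2: (p4, p1, p5) → 184.8005
  f3: (p4, p12, p1) → 125.9999
  f4: (p10, p1, p5) → 76.5170
  f5: (p10, p0, p1) → 143.8503
  f6: (p9, p10, p0) → 68.7039
  f7: (p9, p0, p12) → 13.5319
  f8: (p9, p4, p12) → 54.2186
  f9: (p9, p4, p5) → 45.9731
  f10: (p9, p10, p5) → 36.4203
Σ area = 778.525

Euler characteristic 7−15+10 = 2 ✓

facets=10 area=778.525


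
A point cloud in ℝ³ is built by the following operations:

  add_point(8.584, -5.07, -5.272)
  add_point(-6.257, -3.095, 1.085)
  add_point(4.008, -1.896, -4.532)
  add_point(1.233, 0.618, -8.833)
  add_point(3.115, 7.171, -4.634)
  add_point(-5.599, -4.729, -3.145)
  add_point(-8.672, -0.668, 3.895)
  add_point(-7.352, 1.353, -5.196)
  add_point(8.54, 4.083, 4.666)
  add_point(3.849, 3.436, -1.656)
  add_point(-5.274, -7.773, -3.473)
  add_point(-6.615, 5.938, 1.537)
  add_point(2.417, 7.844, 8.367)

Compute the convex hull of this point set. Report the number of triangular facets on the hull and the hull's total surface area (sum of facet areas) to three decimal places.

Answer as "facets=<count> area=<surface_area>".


Extreme-point indices: [0, 3, 4, 6, 7, 8, 10, 11, 12] — 9 of 13 on the boundary.

Area of each hull facet:
  f1: (p11, p12, p6) → 41.2867
  f2: (p8, p12, p6) → 58.5242
  f3: (p4, p11, p12) → 62.0347
  f4: (p4, p8, p12) → 44.9670
  f5: (p4, p3, p0) → 39.6231
  f6: (p4, p8, p0) → 68.5846
  f7: (p10, p8, p6) → 95.9040
  f8: (p10, p8, p0) → 96.1012
  f9: (p10, p3, p0) → 58.4300
  f10: (p7, p4, p3) → 37.3923
  f11: (p7, p4, p11) → 45.1599
  f12: (p7, p10, p3) → 43.5547
  f13: (p7, p11, p6) → 28.8129
  f14: (p7, p10, p6) → 41.9206
Σ area = 762.296

Check V−E+F: 9 − 21 + 14 = 2.

facets=14 area=762.296


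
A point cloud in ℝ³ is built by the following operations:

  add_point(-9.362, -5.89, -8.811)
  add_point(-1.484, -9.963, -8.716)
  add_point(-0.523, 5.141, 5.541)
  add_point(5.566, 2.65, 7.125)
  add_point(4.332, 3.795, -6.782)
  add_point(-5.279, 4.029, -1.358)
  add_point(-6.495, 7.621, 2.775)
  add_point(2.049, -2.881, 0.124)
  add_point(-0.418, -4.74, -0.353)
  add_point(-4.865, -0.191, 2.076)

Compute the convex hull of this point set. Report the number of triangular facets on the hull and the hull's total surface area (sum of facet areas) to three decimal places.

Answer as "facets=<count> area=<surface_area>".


Points on the hull: [0, 1, 2, 3, 4, 6, 8, 9] (8 of 10).

Facet areas (half cross-product norm):
  f1: (p4, p6, p0) → 117.5579
  f2: (p4, p1, p0) → 66.6024
  f3: (p4, p1, p3) → 105.0962
  f4: (p9, p6, p0) → 47.3844
  f5: (p2, p9, p3) → 24.3271
  f6: (p2, p9, p6) → 24.6775
  f7: (p2, p4, p3) → 44.5431
  f8: (p2, p4, p6) → 46.8087
  f9: (p8, p1, p3) → 26.6172
  f10: (p8, p9, p3) → 39.2179
  f11: (p8, p1, p0) → 43.5627
  f12: (p8, p9, p0) → 41.5086
Σ area = 627.904

Check V−E+F: 8 − 18 + 12 = 2.

facets=12 area=627.904


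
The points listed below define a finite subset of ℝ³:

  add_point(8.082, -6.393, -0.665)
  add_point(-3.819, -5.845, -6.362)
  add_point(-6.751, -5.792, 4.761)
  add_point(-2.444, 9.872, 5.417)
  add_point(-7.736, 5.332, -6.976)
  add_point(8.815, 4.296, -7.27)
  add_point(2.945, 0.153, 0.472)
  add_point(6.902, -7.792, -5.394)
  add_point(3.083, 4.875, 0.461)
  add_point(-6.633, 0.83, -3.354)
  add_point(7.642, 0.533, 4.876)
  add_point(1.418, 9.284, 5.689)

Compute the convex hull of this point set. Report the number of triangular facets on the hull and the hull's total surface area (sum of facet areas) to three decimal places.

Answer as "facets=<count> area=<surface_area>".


facets=14 area=904.298

Extreme-point indices: [0, 1, 2, 3, 4, 5, 7, 10, 11] — 9 of 12 on the boundary.

Area of each hull facet:
  f1: (p1, p5, p4) → 90.6642
  f2: (p1, p7, p5) → 67.6784
  f3: (p1, p2, p4) → 68.1592
  f4: (p1, p2, p7) → 62.0546
  f5: (p3, p5, p4) → 111.0699
  f6: (p3, p11, p5) → 27.4464
  f7: (p3, p2, p4) → 103.7294
  f8: (p3, p2, p11) → 31.6063
  f9: (p10, p2, p11) → 82.9186
  f10: (p10, p11, p5) → 68.3072
  f11: (p0, p7, p5) → 30.9667
  f12: (p0, p10, p5) → 52.7174
  f13: (p0, p2, p7) → 39.8205
  f14: (p0, p10, p2) → 67.1591
Σ area = 904.298

Euler: V−E+F = 9−21+14 = 2.


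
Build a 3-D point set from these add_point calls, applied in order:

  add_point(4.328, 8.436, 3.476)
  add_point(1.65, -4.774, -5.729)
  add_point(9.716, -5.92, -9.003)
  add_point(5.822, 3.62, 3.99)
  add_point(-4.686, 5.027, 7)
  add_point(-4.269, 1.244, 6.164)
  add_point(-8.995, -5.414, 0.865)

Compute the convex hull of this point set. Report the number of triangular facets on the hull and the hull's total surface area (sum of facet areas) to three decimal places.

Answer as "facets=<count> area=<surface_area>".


Points on the hull: [0, 1, 2, 3, 4, 5, 6] (7 of 7).

Area of each hull facet:
  f1: (p4, p0, p6) → 60.4296
  f2: (p3, p2, p6) → 142.0633
  f3: (p3, p0, p2) → 35.4684
  f4: (p3, p4, p0) → 25.8954
  f5: (p1, p2, p6) → 13.5164
  f6: (p1, p0, p6) → 101.6337
  f7: (p1, p0, p2) → 70.6711
  f8: (p5, p4, p6) → 12.9831
  f9: (p5, p3, p6) → 44.5177
  f10: (p5, p3, p4) → 20.5843
Σ area = 527.763

Euler characteristic 7−15+10 = 2 ✓

facets=10 area=527.763


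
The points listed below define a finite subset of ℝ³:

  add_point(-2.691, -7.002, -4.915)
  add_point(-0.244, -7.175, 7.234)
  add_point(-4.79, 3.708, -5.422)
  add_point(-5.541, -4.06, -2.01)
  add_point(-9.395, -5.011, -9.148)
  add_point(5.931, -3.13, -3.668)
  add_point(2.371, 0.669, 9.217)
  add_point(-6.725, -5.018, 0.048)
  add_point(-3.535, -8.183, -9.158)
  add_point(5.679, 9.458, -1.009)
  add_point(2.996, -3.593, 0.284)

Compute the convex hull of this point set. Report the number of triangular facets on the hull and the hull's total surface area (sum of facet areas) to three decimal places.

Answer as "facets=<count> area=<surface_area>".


Points on the hull: [1, 2, 4, 5, 6, 7, 8, 9] (8 of 11).

Per-facet area ½‖(b−a)×(c−a)‖:
  f1: (p6, p9, p5) → 79.2068
  f2: (p1, p6, p5) → 54.4134
  f3: (p8, p9, p5) → 67.6539
  f4: (p8, p1, p5) → 78.7732
  f5: (p2, p6, p9) → 86.0964
  f6: (p2, p8, p4) → 35.1174
  f7: (p2, p8, p9) → 71.2389
  f8: (p7, p1, p6) → 41.5413
  f9: (p7, p2, p4) → 44.7944
  f10: (p7, p2, p6) → 73.4453
  f11: (p7, p8, p4) → 30.9385
  f12: (p7, p8, p1) → 46.9610
Σ area = 710.181

Euler characteristic 8−18+12 = 2 ✓

facets=12 area=710.181


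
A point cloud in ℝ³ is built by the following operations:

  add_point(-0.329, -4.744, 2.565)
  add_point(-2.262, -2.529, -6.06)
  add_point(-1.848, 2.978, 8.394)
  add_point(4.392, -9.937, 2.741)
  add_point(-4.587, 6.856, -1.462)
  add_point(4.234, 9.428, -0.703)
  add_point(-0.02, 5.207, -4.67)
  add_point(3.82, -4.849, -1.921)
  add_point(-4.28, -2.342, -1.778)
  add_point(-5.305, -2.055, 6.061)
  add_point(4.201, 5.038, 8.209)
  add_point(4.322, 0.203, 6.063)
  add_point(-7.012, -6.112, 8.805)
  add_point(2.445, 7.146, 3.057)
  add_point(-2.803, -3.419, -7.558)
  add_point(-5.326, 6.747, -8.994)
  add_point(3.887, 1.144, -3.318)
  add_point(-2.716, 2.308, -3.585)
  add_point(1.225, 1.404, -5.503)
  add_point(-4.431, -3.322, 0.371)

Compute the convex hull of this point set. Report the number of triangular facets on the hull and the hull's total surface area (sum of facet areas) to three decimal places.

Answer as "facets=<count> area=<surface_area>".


Points on the hull: [2, 3, 4, 5, 7, 10, 11, 12, 13, 14, 15, 16, 18] (13 of 20).

Per-facet area ½‖(b−a)×(c−a)‖:
  f1: (p10, p3, p12) → 96.8832
  f2: (p14, p3, p12) → 92.6907
  f3: (p14, p15, p12) → 88.1730
  f4: (p11, p5, p3) → 49.6280
  f5: (p11, p10, p3) → 2.8865
  f6: (p11, p10, p5) → 26.2623
  f7: (p2, p10, p12) → 22.1909
  f8: (p7, p14, p3) → 24.1369
  f9: (p16, p7, p14) → 25.9136
  f10: (p16, p5, p3) → 39.7897
  f11: (p16, p7, p3) → 10.5994
  f12: (p4, p15, p12) → 51.2725
  f13: (p4, p2, p12) → 55.8299
  f14: (p4, p15, p5) → 34.3256
  f15: (p13, p10, p5) → 9.0199
  f16: (p13, p2, p10) → 18.4663
  f17: (p13, p4, p5) → 19.7681
  f18: (p13, p4, p2) → 33.3320
  f19: (p18, p14, p15) → 29.9815
  f20: (p18, p16, p14) → 9.0349
  f21: (p18, p15, p5) → 44.8036
  f22: (p18, p16, p5) → 14.8447
Σ area = 799.833

Euler characteristic 13−33+22 = 2 ✓

facets=22 area=799.833


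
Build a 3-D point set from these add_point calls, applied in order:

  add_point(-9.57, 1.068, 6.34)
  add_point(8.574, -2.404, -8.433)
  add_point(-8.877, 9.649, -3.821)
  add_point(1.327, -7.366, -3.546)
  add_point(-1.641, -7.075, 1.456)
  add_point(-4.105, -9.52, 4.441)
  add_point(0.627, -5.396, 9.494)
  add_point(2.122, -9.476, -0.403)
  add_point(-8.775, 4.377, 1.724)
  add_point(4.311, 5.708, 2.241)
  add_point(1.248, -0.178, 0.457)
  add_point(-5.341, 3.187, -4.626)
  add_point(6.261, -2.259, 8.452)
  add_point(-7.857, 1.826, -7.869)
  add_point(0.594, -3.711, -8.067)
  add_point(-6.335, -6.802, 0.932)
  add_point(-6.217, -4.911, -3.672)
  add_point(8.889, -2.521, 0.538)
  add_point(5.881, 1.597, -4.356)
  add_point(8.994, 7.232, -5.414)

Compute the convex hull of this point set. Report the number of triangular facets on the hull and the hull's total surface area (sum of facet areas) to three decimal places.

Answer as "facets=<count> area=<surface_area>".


facets=26 area=1089.772

Points on the hull: [0, 1, 2, 3, 5, 6, 7, 9, 12, 13, 14, 15, 16, 17, 19] (15 of 20).

Facet areas (half cross-product norm):
  f1: (p13, p2, p0) → 57.6747
  f2: (p13, p2, p19) → 77.2499
  f3: (p6, p5, p0) → 46.6420
  f4: (p6, p12, p0) → 37.0663
  f5: (p17, p12, p19) → 42.0667
  f6: (p9, p2, p19) → 68.2898
  f7: (p9, p12, p19) → 39.4153
  f8: (p9, p2, p0) → 90.3825
  f9: (p9, p12, p0) → 76.1628
  f10: (p15, p5, p0) → 24.5730
  f11: (p15, p13, p0) → 61.3175
  f12: (p1, p13, p19) → 83.9224
  f13: (p1, p17, p19) → 43.4491
  f14: (p14, p1, p13) → 27.6493
  f15: (p16, p15, p13) → 12.3757
  f16: (p16, p14, p13) → 32.3070
  f17: (p16, p15, p5) → 6.5044
  f18: (p7, p16, p5) → 35.3634
  f19: (p7, p1, p17) → 43.4884
  f20: (p7, p17, p12) → 40.4462
  f21: (p7, p6, p5) → 31.6810
  f22: (p7, p6, p12) → 35.1774
  f23: (p3, p16, p14) → 21.9910
  f24: (p3, p7, p16) → 14.2128
  f25: (p3, p14, p1) → 23.7141
  f26: (p3, p7, p1) → 16.6496
Σ area = 1089.772

Check V−E+F: 15 − 39 + 26 = 2.


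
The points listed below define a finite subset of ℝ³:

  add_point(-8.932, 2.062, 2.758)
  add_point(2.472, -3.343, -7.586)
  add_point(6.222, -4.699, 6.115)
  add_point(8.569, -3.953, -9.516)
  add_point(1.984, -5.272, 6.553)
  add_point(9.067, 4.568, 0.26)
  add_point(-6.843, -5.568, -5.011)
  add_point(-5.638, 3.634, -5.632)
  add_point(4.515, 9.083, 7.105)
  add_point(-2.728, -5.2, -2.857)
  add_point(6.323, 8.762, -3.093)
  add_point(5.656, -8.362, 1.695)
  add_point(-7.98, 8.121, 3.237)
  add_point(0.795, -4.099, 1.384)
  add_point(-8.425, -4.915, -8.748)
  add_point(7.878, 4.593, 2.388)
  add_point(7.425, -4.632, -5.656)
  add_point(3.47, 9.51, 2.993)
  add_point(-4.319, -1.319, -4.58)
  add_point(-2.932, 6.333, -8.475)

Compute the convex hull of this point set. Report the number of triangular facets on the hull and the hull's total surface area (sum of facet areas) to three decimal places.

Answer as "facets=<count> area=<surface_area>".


facets=24 area=1080.261

Extreme-point indices: [0, 2, 3, 4, 5, 6, 8, 10, 11, 12, 14, 15, 17, 19] — 14 of 20 on the boundary.

Area of each hull facet:
  f1: (p10, p3, p5) → 39.1207
  f2: (p10, p19, p3) → 75.9436
  f3: (p10, p8, p5) → 27.9578
  f4: (p4, p6, p0) → 71.7703
  f5: (p4, p6, p11) → 48.1255
  f6: (p2, p3, p5) → 72.5696
  f7: (p2, p3, p11) → 32.0274
  f8: (p2, p4, p11) → 12.3326
  f9: (p2, p4, p8) → 29.9258
  f10: (p12, p4, p0) → 38.8975
  f11: (p12, p4, p8) → 92.6516
  f12: (p12, p10, p19) → 69.9315
  f13: (p14, p19, p3) → 93.1440
  f14: (p14, p3, p11) → 100.8798
  f15: (p14, p6, p11) → 18.3980
  f16: (p14, p12, p19) → 80.5915
  f17: (p14, p6, p0) → 20.2890
  f18: (p14, p12, p0) → 34.0040
  f19: (p15, p8, p5) → 5.4557
  f20: (p15, p2, p5) → 11.3851
  f21: (p15, p2, p8) → 36.0099
  f22: (p17, p10, p8) → 9.4827
  f23: (p17, p12, p8) → 24.0441
  f24: (p17, p12, p10) → 35.3233
Σ area = 1080.261

Euler: V−E+F = 14−36+24 = 2.
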